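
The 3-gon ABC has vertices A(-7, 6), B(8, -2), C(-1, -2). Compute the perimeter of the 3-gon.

|AB| = √((15)² + (-8)²) = √289 = 17
|BC| = √((-9)² + (0)²) = √81 = 9
|CA| = √((-6)² + (8)²) = √100 = 10
Perimeter = 17 + 9 + 10 = 36.

36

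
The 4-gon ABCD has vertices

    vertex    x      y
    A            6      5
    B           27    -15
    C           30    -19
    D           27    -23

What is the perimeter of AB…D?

74

|AB| = √((21)² + (-20)²) = √841 = 29
|BC| = √((3)² + (-4)²) = √25 = 5
|CD| = √((-3)² + (-4)²) = √25 = 5
|DA| = √((-21)² + (28)²) = √1225 = 35
Perimeter = 29 + 5 + 5 + 35 = 74.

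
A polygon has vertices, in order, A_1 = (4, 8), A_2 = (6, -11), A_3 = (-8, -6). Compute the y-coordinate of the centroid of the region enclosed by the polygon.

Apply the shoelace formula. First the cross-terms c_i = x_i·y_{i+1} − x_{i+1}·y_i:
  -92, -124, -40  ⇒  2A = -256, A = -128.
Then Σ (y_i + y_{i+1})·c_i = 2304, so ȳ = 2304 / (6·(-128)) = -3.

-3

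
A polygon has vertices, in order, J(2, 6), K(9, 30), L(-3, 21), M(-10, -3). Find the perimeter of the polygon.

80

|JK| = √((7)² + (24)²) = √625 = 25
|KL| = √((-12)² + (-9)²) = √225 = 15
|LM| = √((-7)² + (-24)²) = √625 = 25
|MJ| = √((12)² + (9)²) = √225 = 15
Perimeter = 25 + 15 + 25 + 15 = 80.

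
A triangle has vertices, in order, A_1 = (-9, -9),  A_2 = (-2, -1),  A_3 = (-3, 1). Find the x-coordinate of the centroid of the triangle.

Apply the shoelace (surveyor's) formula. First the cross-terms c_i = x_i·y_{i+1} − x_{i+1}·y_i:
  -9, -5, 36  ⇒  2A = 22, A = 11.
Then Σ (x_i + x_{i+1})·c_i = -308, so x̄ = -308 / (6·11) = -14/3.

-14/3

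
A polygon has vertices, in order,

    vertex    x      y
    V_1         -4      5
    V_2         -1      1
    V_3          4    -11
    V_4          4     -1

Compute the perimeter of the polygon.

38

|V_1V_2| = √((3)² + (-4)²) = √25 = 5
|V_2V_3| = √((5)² + (-12)²) = √169 = 13
|V_3V_4| = √((0)² + (10)²) = √100 = 10
|V_4V_1| = √((-8)² + (6)²) = √100 = 10
Perimeter = 5 + 13 + 10 + 10 = 38.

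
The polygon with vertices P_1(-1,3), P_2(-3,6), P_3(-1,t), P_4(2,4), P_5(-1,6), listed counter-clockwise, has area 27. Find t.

Write out the shoelace sum; only the two edges meeting at P_3 involve t:
2·Area = [((-3)·t − (-1)·6) + ((-1)·4 − 2·t)] + 22
       = -5·t + 24 = 54
⇒ t = -6.

-6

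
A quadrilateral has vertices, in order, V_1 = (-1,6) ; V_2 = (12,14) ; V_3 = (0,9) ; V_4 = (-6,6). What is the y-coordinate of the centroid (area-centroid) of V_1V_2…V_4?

607/69

Apply Gauss's area formula. First the cross-terms c_i = x_i·y_{i+1} − x_{i+1}·y_i:
  -86, 108, 54, -30  ⇒  2A = 46, A = 23.
Then Σ (y_i + y_{i+1})·c_i = 1214, so ȳ = 1214 / (6·23) = 607/69.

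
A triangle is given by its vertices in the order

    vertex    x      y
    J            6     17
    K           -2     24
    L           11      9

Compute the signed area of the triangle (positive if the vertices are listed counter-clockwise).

14.5

Apply the shoelace formula: 2A = Σ (x_i·y_{i+1} − x_{i+1}·y_i), indices taken mod 3.
Σ = (178) + (-282) + (133) = 29
Signed area = Σ/2 = 14.5 (positive ⇒ counter-clockwise traversal).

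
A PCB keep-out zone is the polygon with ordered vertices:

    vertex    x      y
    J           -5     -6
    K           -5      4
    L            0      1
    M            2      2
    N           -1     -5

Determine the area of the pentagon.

42

Apply the shoelace formula: 2A = Σ (x_i·y_{i+1} − x_{i+1}·y_i), indices taken mod 5.
J→K: (-5)(4) − (-5)(-6) = -50
K→L: (-5)(1) − (0)(4) = -5
L→M: (0)(2) − (2)(1) = -2
M→N: (2)(-5) − (-1)(2) = -8
N→J: (-1)(-6) − (-5)(-5) = -19
Σ = -84
Area = |Σ|/2 = 42.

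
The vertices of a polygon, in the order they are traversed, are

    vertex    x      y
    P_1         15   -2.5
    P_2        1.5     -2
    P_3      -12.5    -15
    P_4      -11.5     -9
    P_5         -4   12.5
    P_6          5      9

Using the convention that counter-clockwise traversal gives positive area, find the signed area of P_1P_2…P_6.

-279.75

Apply the surveyor's formula: 2A = Σ (x_i·y_{i+1} − x_{i+1}·y_i), indices taken mod 6.
Cross-terms: -26.25, -47.5, -60, -179.75, -98.5, -147.5  ⇒  Σ = -559.5
Signed area = Σ/2 = -279.75 (negative ⇒ clockwise traversal).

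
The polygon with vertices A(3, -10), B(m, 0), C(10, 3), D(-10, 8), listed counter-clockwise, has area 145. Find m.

Write out the shoelace sum; only the two edges meeting at B involve m:
2·Area = [(3·0 − m·(-10)) + (m·3 − 10·0)] + 186
       = 13·m + 186 = 290
⇒ m = 8.

8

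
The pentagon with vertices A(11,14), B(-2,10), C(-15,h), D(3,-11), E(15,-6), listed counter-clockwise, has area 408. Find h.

12

Write out the shoelace sum; only the two edges meeting at C involve h:
2·Area = [((-2)·h − (-15)·10) + ((-15)·(-11) − 3·h)] + 561
       = -5·h + 876 = 816
⇒ h = 12.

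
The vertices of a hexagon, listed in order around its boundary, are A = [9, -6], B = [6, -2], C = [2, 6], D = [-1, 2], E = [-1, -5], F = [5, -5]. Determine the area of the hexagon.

60

Cross-terms: 18, 40, 10, 7, 30, 15  ⇒  Σ = 120
Area = |Σ|/2 = 60.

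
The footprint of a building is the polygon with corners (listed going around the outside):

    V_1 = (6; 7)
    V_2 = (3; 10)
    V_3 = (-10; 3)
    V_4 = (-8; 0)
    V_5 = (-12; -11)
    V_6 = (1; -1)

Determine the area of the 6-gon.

148

Σ = (39) + (109) + (24) + (88) + (23) + (13) = 296
Area = |Σ|/2 = 148.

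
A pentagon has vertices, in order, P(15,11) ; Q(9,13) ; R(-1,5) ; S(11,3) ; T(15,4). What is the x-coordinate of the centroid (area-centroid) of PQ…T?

Apply the surveyor's formula. First the cross-terms c_i = x_i·y_{i+1} − x_{i+1}·y_i:
  96, 58, -58, -1, 105  ⇒  2A = 200, A = 100.
Then Σ (x_i + x_{i+1})·c_i = 5312, so x̄ = 5312 / (6·100) = 664/75.

664/75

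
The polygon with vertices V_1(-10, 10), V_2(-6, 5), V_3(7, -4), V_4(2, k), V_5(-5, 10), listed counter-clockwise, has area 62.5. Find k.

4

The doubled signed area Σ (x_i y_{i+1} − x_{i+1} y_i) is linear in k.
With k=0 it equals 77; the coefficient of k is 12 (from the two edges through V_4).
So 12·k + 77 = 2·62.5 = 125 ⇒ k = 4.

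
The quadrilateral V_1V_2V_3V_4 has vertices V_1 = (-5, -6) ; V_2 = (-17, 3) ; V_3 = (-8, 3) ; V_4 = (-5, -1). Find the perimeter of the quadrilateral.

34

|V_1V_2| = √((-12)² + (9)²) = √225 = 15
|V_2V_3| = √((9)² + (0)²) = √81 = 9
|V_3V_4| = √((3)² + (-4)²) = √25 = 5
|V_4V_1| = √((0)² + (-5)²) = √25 = 5
Perimeter = 15 + 9 + 5 + 5 = 34.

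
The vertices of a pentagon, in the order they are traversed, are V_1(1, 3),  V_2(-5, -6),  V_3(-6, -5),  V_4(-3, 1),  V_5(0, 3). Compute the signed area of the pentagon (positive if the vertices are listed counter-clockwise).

Σ = (9) + (-11) + (-21) + (-9) + (-3) = -35
Signed area = Σ/2 = -17.5 (negative ⇒ clockwise traversal).

-17.5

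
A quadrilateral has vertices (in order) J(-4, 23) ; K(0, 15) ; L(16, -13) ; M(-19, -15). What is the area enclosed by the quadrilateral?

642

Apply the shoelace formula: 2A = Σ (x_i·y_{i+1} − x_{i+1}·y_i), indices taken mod 4.
Σ = (-60) + (-240) + (-487) + (-497) = -1284
Area = |Σ|/2 = 642.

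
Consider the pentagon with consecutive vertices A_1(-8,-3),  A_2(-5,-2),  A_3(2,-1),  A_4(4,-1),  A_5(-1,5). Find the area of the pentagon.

Apply the shoelace formula: 2A = Σ (x_i·y_{i+1} − x_{i+1}·y_i), indices taken mod 5.
Σ = (1) + (9) + (2) + (19) + (43) = 74
Area = |Σ|/2 = 37.

37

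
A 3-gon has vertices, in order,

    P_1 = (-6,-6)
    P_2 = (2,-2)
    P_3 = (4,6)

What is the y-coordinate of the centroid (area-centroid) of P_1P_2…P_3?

-2/3

Apply the shoelace (surveyor's) formula. First the cross-terms c_i = x_i·y_{i+1} − x_{i+1}·y_i:
  24, 20, 12  ⇒  2A = 56, A = 28.
Then Σ (y_i + y_{i+1})·c_i = -112, so ȳ = -112 / (6·28) = -2/3.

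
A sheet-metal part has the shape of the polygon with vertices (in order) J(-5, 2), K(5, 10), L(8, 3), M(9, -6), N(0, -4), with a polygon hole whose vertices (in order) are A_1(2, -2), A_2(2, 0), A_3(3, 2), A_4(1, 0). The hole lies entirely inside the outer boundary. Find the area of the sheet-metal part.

Outer boundary:
Apply the shoelace (surveyor's) formula: 2A = Σ (x_i·y_{i+1} − x_{i+1}·y_i), indices taken mod 5.
Σ = (-60) + (-65) + (-75) + (-36) + (-20) = -256
Area = |Σ|/2 = 128.
Hole:
Apply Gauss's area formula: 2A = Σ (x_i·y_{i+1} − x_{i+1}·y_i), indices taken mod 4.
A_1→A_2: (2)(0) − (2)(-2) = 4
A_2→A_3: (2)(2) − (3)(0) = 4
A_3→A_4: (3)(0) − (1)(2) = -2
A_4→A_1: (1)(-2) − (2)(0) = -2
Σ = 4
Area = |Σ|/2 = 2.
Net area = 128 − 2 = 126.

126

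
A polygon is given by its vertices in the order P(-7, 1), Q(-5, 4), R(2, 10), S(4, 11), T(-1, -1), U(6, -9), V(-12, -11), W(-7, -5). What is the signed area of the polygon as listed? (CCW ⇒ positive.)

Apply Gauss's area formula: 2A = Σ (x_i·y_{i+1} − x_{i+1}·y_i), indices taken mod 8.
Cross-terms: -23, -58, -18, 7, 15, -174, -17, -42  ⇒  Σ = -310
Signed area = Σ/2 = -155 (negative ⇒ clockwise traversal).

-155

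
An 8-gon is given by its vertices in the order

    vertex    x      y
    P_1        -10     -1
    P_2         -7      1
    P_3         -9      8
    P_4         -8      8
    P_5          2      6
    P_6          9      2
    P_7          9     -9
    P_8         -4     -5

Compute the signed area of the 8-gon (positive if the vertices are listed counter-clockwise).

Apply the shoelace formula: 2A = Σ (x_i·y_{i+1} − x_{i+1}·y_i), indices taken mod 8.
Cross-terms: -17, -47, -8, -64, -50, -99, -81, -46  ⇒  Σ = -412
Signed area = Σ/2 = -206 (negative ⇒ clockwise traversal).

-206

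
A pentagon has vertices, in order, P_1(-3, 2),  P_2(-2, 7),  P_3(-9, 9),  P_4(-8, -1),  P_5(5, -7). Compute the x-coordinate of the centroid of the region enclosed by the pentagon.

-664/159

Apply the shoelace (surveyor's) formula. First the cross-terms c_i = x_i·y_{i+1} − x_{i+1}·y_i:
  -17, 45, 81, 61, -11  ⇒  2A = 159, A = 79.5.
Then Σ (x_i + x_{i+1})·c_i = -1992, so x̄ = -1992 / (6·79.5) = -664/159.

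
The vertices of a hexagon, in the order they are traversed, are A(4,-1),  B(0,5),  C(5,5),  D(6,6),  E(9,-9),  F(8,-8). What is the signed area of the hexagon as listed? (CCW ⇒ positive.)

Apply Gauss's area formula: 2A = Σ (x_i·y_{i+1} − x_{i+1}·y_i), indices taken mod 6.
Σ = (20) + (-25) + (0) + (-108) + (0) + (24) = -89
Signed area = Σ/2 = -44.5 (negative ⇒ clockwise traversal).

-44.5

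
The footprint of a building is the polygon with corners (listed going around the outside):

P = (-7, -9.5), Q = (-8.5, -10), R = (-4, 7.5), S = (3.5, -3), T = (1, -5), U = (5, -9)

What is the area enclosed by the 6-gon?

Σ = (-10.75) + (-103.75) + (-14.25) + (-14.5) + (16) + (-110.5) = -237.75
Area = |Σ|/2 = 118.875.

118.875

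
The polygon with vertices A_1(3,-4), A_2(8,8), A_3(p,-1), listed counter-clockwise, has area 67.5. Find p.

Write out the shoelace sum; only the two edges meeting at A_3 involve p:
2·Area = [(8·(-1) − p·8) + (p·(-4) − 3·(-1))] + 56
       = -12·p + 51 = 135
⇒ p = -7.

-7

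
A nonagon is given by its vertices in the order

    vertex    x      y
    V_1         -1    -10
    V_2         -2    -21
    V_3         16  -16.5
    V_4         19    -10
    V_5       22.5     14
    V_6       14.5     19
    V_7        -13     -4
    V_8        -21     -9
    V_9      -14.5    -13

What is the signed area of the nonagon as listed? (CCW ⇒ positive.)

Apply the shoelace formula: 2A = Σ (x_i·y_{i+1} − x_{i+1}·y_i), indices taken mod 9.
Cross-terms: 1, 369, 153.5, 491, 224.5, 189, 33, 142.5, 132  ⇒  Σ = 1735.5
Signed area = Σ/2 = 867.75 (positive ⇒ counter-clockwise traversal).

867.75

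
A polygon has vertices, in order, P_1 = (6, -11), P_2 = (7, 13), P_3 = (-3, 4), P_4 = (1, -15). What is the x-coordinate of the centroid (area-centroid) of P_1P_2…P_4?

51/19

Apply the shoelace (surveyor's) formula. First the cross-terms c_i = x_i·y_{i+1} − x_{i+1}·y_i:
  155, 67, 41, 79  ⇒  2A = 342, A = 171.
Then Σ (x_i + x_{i+1})·c_i = 2754, so x̄ = 2754 / (6·171) = 51/19.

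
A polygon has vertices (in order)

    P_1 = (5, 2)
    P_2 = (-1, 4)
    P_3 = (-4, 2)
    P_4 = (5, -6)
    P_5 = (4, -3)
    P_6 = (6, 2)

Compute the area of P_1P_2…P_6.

P_1→P_2: (5)(4) − (-1)(2) = 22
P_2→P_3: (-1)(2) − (-4)(4) = 14
P_3→P_4: (-4)(-6) − (5)(2) = 14
P_4→P_5: (5)(-3) − (4)(-6) = 9
P_5→P_6: (4)(2) − (6)(-3) = 26
P_6→P_1: (6)(2) − (5)(2) = 2
Σ = 87
Area = |Σ|/2 = 43.5.

43.5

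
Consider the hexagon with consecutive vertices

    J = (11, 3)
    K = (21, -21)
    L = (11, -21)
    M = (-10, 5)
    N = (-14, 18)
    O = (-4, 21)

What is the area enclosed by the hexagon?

617

Apply the shoelace formula: 2A = Σ (x_i·y_{i+1} − x_{i+1}·y_i), indices taken mod 6.
J→K: (11)(-21) − (21)(3) = -294
K→L: (21)(-21) − (11)(-21) = -210
L→M: (11)(5) − (-10)(-21) = -155
M→N: (-10)(18) − (-14)(5) = -110
N→O: (-14)(21) − (-4)(18) = -222
O→J: (-4)(3) − (11)(21) = -243
Σ = -1234
Area = |Σ|/2 = 617.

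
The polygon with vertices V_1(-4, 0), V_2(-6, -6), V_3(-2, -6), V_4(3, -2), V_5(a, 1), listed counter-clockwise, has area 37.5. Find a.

Write out the shoelace sum; only the two edges meeting at V_5 involve a:
2·Area = [(3·1 − a·(-2)) + (a·0 − (-4)·1)] + 70
       = 2·a + 77 = 75
⇒ a = -1.

-1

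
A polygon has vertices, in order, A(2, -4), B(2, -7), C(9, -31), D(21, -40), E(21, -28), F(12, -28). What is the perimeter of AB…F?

|AB| = √((0)² + (-3)²) = √9 = 3
|BC| = √((7)² + (-24)²) = √625 = 25
|CD| = √((12)² + (-9)²) = √225 = 15
|DE| = √((0)² + (12)²) = √144 = 12
|EF| = √((-9)² + (0)²) = √81 = 9
|FA| = √((-10)² + (24)²) = √676 = 26
Perimeter = 3 + 25 + 15 + 12 + 9 + 26 = 90.

90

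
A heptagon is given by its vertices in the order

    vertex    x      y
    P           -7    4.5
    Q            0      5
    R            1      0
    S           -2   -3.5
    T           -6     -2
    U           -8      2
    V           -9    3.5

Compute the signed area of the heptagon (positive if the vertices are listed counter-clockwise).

-57.25

Apply the shoelace (surveyor's) formula: 2A = Σ (x_i·y_{i+1} − x_{i+1}·y_i), indices taken mod 7.
Σ = (-35) + (-5) + (-3.5) + (-17) + (-28) + (-10) + (-16) = -114.5
Signed area = Σ/2 = -57.25 (negative ⇒ clockwise traversal).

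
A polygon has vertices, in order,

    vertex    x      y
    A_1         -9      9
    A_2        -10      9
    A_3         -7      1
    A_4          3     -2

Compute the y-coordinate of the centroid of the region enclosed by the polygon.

Apply Gauss's area formula. First the cross-terms c_i = x_i·y_{i+1} − x_{i+1}·y_i:
  9, 53, 11, 9  ⇒  2A = 82, A = 41.
Then Σ (y_i + y_{i+1})·c_i = 744, so ȳ = 744 / (6·41) = 124/41.

124/41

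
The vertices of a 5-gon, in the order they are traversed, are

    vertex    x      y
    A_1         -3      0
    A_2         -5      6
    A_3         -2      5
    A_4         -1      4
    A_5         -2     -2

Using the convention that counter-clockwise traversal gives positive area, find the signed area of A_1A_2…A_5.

Apply Gauss's area formula: 2A = Σ (x_i·y_{i+1} − x_{i+1}·y_i), indices taken mod 5.
Cross-terms: -18, -13, -3, 10, -6  ⇒  Σ = -30
Signed area = Σ/2 = -15 (negative ⇒ clockwise traversal).

-15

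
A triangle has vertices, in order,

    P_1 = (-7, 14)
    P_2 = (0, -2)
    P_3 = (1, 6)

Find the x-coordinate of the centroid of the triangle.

Apply the shoelace (surveyor's) formula. First the cross-terms c_i = x_i·y_{i+1} − x_{i+1}·y_i:
  14, 2, 56  ⇒  2A = 72, A = 36.
Then Σ (x_i + x_{i+1})·c_i = -432, so x̄ = -432 / (6·36) = -2.

-2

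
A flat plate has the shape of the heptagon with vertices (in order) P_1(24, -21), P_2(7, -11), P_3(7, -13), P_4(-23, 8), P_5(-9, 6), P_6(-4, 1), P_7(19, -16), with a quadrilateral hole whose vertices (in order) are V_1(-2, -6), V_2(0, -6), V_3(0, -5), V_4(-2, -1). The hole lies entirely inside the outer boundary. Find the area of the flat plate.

Outer boundary:
Σ = (-117) + (-14) + (-243) + (-66) + (15) + (45) + (-15) = -395
Area = |Σ|/2 = 197.5.
Hole:
Σ = (12) + (0) + (-10) + (10) = 12
Area = |Σ|/2 = 6.
Net area = 197.5 − 6 = 191.5.

191.5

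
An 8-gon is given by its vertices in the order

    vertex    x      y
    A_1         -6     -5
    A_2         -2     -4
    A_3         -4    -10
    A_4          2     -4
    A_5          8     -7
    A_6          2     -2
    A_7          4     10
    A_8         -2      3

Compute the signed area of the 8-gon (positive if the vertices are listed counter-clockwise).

Apply the shoelace formula: 2A = Σ (x_i·y_{i+1} − x_{i+1}·y_i), indices taken mod 8.
Σ = (14) + (4) + (36) + (18) + (-2) + (28) + (32) + (28) = 158
Signed area = Σ/2 = 79 (positive ⇒ counter-clockwise traversal).

79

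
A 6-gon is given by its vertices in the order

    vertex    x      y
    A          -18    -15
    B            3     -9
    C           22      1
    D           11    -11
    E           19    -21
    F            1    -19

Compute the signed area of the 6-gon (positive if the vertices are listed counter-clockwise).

Σ = (207) + (201) + (-253) + (-22) + (-340) + (-357) = -564
Signed area = Σ/2 = -282 (negative ⇒ clockwise traversal).

-282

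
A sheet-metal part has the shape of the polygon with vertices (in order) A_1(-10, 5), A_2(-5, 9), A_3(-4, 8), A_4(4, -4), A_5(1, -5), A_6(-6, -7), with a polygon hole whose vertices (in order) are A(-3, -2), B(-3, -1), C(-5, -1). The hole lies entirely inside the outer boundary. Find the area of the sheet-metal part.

Outer boundary:
Apply the shoelace formula: 2A = Σ (x_i·y_{i+1} − x_{i+1}·y_i), indices taken mod 6.
Σ = (-65) + (-4) + (-16) + (-16) + (-37) + (-100) = -238
Area = |Σ|/2 = 119.
Hole:
Apply the surveyor's formula: 2A = Σ (x_i·y_{i+1} − x_{i+1}·y_i), indices taken mod 3.
A→B: (-3)(-1) − (-3)(-2) = -3
B→C: (-3)(-1) − (-5)(-1) = -2
C→A: (-5)(-2) − (-3)(-1) = 7
Σ = 2
Area = |Σ|/2 = 1.
Net area = 119 − 1 = 118.

118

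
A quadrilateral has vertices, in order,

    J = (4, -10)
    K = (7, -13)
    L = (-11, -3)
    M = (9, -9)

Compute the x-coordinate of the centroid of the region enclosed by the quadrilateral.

Apply the shoelace formula. First the cross-terms c_i = x_i·y_{i+1} − x_{i+1}·y_i:
  18, -164, 126, -54  ⇒  2A = -74, A = -37.
Then Σ (x_i + x_{i+1})·c_i = -100, so x̄ = -100 / (6·(-37)) = 50/111.

50/111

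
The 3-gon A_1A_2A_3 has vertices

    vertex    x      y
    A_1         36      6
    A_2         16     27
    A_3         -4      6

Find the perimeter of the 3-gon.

98

|A_1A_2| = √((-20)² + (21)²) = √841 = 29
|A_2A_3| = √((-20)² + (-21)²) = √841 = 29
|A_3A_1| = √((40)² + (0)²) = √1600 = 40
Perimeter = 29 + 29 + 40 = 98.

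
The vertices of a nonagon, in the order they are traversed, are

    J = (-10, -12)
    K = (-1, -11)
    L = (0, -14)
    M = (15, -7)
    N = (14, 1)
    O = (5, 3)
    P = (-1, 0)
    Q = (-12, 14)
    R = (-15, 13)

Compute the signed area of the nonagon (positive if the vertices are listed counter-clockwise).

412.5

J→K: (-10)(-11) − (-1)(-12) = 98
K→L: (-1)(-14) − (0)(-11) = 14
L→M: (0)(-7) − (15)(-14) = 210
M→N: (15)(1) − (14)(-7) = 113
N→O: (14)(3) − (5)(1) = 37
O→P: (5)(0) − (-1)(3) = 3
P→Q: (-1)(14) − (-12)(0) = -14
Q→R: (-12)(13) − (-15)(14) = 54
R→J: (-15)(-12) − (-10)(13) = 310
Σ = 825
Signed area = Σ/2 = 412.5 (positive ⇒ counter-clockwise traversal).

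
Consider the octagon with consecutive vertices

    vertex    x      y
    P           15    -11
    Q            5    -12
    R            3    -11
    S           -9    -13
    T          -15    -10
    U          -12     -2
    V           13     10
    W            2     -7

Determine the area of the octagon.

299.5

P→Q: (15)(-12) − (5)(-11) = -125
Q→R: (5)(-11) − (3)(-12) = -19
R→S: (3)(-13) − (-9)(-11) = -138
S→T: (-9)(-10) − (-15)(-13) = -105
T→U: (-15)(-2) − (-12)(-10) = -90
U→V: (-12)(10) − (13)(-2) = -94
V→W: (13)(-7) − (2)(10) = -111
W→P: (2)(-11) − (15)(-7) = 83
Σ = -599
Area = |Σ|/2 = 299.5.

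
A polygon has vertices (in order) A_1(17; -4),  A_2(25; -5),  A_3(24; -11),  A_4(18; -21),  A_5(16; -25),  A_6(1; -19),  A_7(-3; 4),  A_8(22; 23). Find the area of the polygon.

A_1→A_2: (17)(-5) − (25)(-4) = 15
A_2→A_3: (25)(-11) − (24)(-5) = -155
A_3→A_4: (24)(-21) − (18)(-11) = -306
A_4→A_5: (18)(-25) − (16)(-21) = -114
A_5→A_6: (16)(-19) − (1)(-25) = -279
A_6→A_7: (1)(4) − (-3)(-19) = -53
A_7→A_8: (-3)(23) − (22)(4) = -157
A_8→A_1: (22)(-4) − (17)(23) = -479
Σ = -1528
Area = |Σ|/2 = 764.

764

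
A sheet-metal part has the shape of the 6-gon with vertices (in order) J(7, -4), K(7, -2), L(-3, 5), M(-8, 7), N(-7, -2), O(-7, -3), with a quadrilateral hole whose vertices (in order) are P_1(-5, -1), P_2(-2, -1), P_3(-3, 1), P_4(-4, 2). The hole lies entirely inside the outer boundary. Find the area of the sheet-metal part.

Outer boundary:
J→K: (7)(-2) − (7)(-4) = 14
K→L: (7)(5) − (-3)(-2) = 29
L→M: (-3)(7) − (-8)(5) = 19
M→N: (-8)(-2) − (-7)(7) = 65
N→O: (-7)(-3) − (-7)(-2) = 7
O→J: (-7)(-4) − (7)(-3) = 49
Σ = 183
Area = |Σ|/2 = 91.5.
Hole:
P_1→P_2: (-5)(-1) − (-2)(-1) = 3
P_2→P_3: (-2)(1) − (-3)(-1) = -5
P_3→P_4: (-3)(2) − (-4)(1) = -2
P_4→P_1: (-4)(-1) − (-5)(2) = 14
Σ = 10
Area = |Σ|/2 = 5.
Net area = 91.5 − 5 = 86.5.

86.5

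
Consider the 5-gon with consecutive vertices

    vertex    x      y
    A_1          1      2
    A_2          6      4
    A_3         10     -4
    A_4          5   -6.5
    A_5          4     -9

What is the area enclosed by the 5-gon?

Apply the shoelace (surveyor's) formula: 2A = Σ (x_i·y_{i+1} − x_{i+1}·y_i), indices taken mod 5.
Cross-terms: -8, -64, -45, -19, 17  ⇒  Σ = -119
Area = |Σ|/2 = 59.5.

59.5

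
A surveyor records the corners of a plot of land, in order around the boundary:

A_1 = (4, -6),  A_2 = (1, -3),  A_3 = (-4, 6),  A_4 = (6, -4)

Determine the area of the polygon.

Apply Gauss's area formula: 2A = Σ (x_i·y_{i+1} − x_{i+1}·y_i), indices taken mod 4.
Σ = (-6) + (-6) + (-20) + (-20) = -52
Area = |Σ|/2 = 26.

26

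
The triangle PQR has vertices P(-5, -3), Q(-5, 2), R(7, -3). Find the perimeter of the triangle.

|PQ| = √((0)² + (5)²) = √25 = 5
|QR| = √((12)² + (-5)²) = √169 = 13
|RP| = √((-12)² + (0)²) = √144 = 12
Perimeter = 5 + 13 + 12 = 30.

30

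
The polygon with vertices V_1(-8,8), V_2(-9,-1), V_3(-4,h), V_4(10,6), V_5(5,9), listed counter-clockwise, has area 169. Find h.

-6

Write out the shoelace sum; only the two edges meeting at V_3 involve h:
2·Area = [((-9)·h − (-4)·(-1)) + ((-4)·6 − 10·h)] + 252
       = -19·h + 224 = 338
⇒ h = -6.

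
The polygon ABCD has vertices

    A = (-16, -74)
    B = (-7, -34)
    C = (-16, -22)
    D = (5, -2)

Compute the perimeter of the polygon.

|AB| = √((9)² + (40)²) = √1681 = 41
|BC| = √((-9)² + (12)²) = √225 = 15
|CD| = √((21)² + (20)²) = √841 = 29
|DA| = √((-21)² + (-72)²) = √5625 = 75
Perimeter = 41 + 15 + 29 + 75 = 160.

160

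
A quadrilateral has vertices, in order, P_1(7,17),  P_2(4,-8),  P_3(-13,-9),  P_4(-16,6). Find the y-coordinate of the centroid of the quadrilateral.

2.205

Apply Gauss's area formula. First the cross-terms c_i = x_i·y_{i+1} − x_{i+1}·y_i:
  -124, -140, -222, -314  ⇒  2A = -800, A = -400.
Then Σ (y_i + y_{i+1})·c_i = -5292, so ȳ = -5292 / (6·(-400)) = 2.205.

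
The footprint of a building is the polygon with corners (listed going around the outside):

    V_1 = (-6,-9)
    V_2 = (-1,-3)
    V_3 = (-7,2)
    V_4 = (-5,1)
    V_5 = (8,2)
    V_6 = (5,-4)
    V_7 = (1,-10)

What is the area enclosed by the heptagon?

Apply the shoelace (surveyor's) formula: 2A = Σ (x_i·y_{i+1} − x_{i+1}·y_i), indices taken mod 7.
Σ = (9) + (-23) + (3) + (-18) + (-42) + (-46) + (-69) = -186
Area = |Σ|/2 = 93.

93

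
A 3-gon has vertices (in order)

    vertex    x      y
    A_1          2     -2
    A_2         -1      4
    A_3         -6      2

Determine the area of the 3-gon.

18

A_1→A_2: (2)(4) − (-1)(-2) = 6
A_2→A_3: (-1)(2) − (-6)(4) = 22
A_3→A_1: (-6)(-2) − (2)(2) = 8
Σ = 36
Area = |Σ|/2 = 18.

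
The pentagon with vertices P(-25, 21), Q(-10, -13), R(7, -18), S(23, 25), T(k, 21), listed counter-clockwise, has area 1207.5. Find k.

-3

The doubled signed area Σ (x_i y_{i+1} − x_{i+1} y_i) is linear in k.
With k=0 it equals 2403; the coefficient of k is -4 (from the two edges through T).
So -4·k + 2403 = 2·1207.5 = 2415 ⇒ k = -3.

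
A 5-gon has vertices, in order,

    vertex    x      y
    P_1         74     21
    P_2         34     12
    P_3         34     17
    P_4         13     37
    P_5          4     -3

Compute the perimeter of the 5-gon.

190

|P_1P_2| = √((-40)² + (-9)²) = √1681 = 41
|P_2P_3| = √((0)² + (5)²) = √25 = 5
|P_3P_4| = √((-21)² + (20)²) = √841 = 29
|P_4P_5| = √((-9)² + (-40)²) = √1681 = 41
|P_5P_1| = √((70)² + (24)²) = √5476 = 74
Perimeter = 41 + 5 + 29 + 41 + 74 = 190.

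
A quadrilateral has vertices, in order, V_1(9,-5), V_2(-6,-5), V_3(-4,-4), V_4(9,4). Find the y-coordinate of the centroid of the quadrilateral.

Apply the surveyor's formula. First the cross-terms c_i = x_i·y_{i+1} − x_{i+1}·y_i:
  -75, 4, 20, -81  ⇒  2A = -132, A = -66.
Then Σ (y_i + y_{i+1})·c_i = 795, so ȳ = 795 / (6·(-66)) = -265/132.

-265/132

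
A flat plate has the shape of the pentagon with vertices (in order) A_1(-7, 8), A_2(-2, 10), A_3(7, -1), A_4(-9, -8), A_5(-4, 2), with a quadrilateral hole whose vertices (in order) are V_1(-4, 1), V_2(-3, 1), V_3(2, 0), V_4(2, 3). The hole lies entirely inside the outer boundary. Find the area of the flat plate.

Outer boundary:
Apply the surveyor's formula: 2A = Σ (x_i·y_{i+1} − x_{i+1}·y_i), indices taken mod 5.
Σ = (-54) + (-68) + (-65) + (-50) + (-18) = -255
Area = |Σ|/2 = 127.5.
Hole:
Apply the shoelace formula: 2A = Σ (x_i·y_{i+1} − x_{i+1}·y_i), indices taken mod 4.
Cross-terms: -1, -2, 6, 14  ⇒  Σ = 17
Area = |Σ|/2 = 8.5.
Net area = 127.5 − 8.5 = 119.

119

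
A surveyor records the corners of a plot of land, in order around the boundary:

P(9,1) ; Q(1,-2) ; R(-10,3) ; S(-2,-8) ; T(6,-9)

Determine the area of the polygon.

Apply the shoelace formula: 2A = Σ (x_i·y_{i+1} − x_{i+1}·y_i), indices taken mod 5.
Σ = (-19) + (-17) + (86) + (66) + (87) = 203
Area = |Σ|/2 = 101.5.

101.5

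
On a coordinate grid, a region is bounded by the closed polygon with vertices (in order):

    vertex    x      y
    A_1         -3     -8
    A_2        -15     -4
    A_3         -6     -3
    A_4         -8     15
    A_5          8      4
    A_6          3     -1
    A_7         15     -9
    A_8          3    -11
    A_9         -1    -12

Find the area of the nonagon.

299

Apply the shoelace formula: 2A = Σ (x_i·y_{i+1} − x_{i+1}·y_i), indices taken mod 9.
Σ = (-108) + (21) + (-114) + (-152) + (-20) + (-12) + (-138) + (-47) + (-28) = -598
Area = |Σ|/2 = 299.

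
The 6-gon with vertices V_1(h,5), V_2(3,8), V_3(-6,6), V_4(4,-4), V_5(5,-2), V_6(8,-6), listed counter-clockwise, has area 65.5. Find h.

The doubled signed area Σ (x_i y_{i+1} − x_{i+1} y_i) is linear in h.
With h=0 it equals 89; the coefficient of h is 14 (from the two edges through V_1).
So 14·h + 89 = 2·65.5 = 131 ⇒ h = 3.

3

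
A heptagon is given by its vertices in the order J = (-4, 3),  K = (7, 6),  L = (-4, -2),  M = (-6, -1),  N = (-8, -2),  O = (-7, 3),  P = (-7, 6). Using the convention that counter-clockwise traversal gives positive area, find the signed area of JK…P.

Cross-terms: -45, 10, -8, 4, -38, -21, 3  ⇒  Σ = -95
Signed area = Σ/2 = -47.5 (negative ⇒ clockwise traversal).

-47.5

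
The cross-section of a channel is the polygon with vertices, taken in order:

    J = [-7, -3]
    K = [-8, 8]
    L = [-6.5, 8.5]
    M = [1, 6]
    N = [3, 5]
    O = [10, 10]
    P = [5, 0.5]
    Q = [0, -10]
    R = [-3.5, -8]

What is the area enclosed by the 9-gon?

Apply the shoelace formula: 2A = Σ (x_i·y_{i+1} − x_{i+1}·y_i), indices taken mod 9.
Σ = (-80) + (-16) + (-47.5) + (-13) + (-20) + (-45) + (-50) + (-35) + (-45.5) = -352
Area = |Σ|/2 = 176.

176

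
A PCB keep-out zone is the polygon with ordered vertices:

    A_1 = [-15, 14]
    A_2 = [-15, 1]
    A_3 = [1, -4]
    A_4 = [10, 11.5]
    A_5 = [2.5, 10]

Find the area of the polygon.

280.875

Σ = (195) + (59) + (51.5) + (71.25) + (185) = 561.75
Area = |Σ|/2 = 280.875.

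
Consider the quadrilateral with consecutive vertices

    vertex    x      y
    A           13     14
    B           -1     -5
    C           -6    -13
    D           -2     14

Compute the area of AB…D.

Cross-terms: -51, -17, -110, -210  ⇒  Σ = -388
Area = |Σ|/2 = 194.

194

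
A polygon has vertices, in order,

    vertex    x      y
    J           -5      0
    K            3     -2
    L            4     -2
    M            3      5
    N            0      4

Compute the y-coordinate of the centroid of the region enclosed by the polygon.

17/15

Apply the shoelace (surveyor's) formula. First the cross-terms c_i = x_i·y_{i+1} − x_{i+1}·y_i:
  10, 2, 26, 12, 20  ⇒  2A = 70, A = 35.
Then Σ (y_i + y_{i+1})·c_i = 238, so ȳ = 238 / (6·35) = 17/15.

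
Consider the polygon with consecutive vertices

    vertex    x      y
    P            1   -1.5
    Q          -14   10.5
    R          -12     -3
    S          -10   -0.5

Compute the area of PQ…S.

74.5

Apply the shoelace formula: 2A = Σ (x_i·y_{i+1} − x_{i+1}·y_i), indices taken mod 4.
Cross-terms: -10.5, 168, -24, 15.5  ⇒  Σ = 149
Area = |Σ|/2 = 74.5.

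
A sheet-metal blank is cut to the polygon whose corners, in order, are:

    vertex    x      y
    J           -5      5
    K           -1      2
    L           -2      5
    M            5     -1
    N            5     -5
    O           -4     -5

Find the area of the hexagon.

69.5

Apply the shoelace formula: 2A = Σ (x_i·y_{i+1} − x_{i+1}·y_i), indices taken mod 6.
Σ = (-5) + (-1) + (-23) + (-20) + (-45) + (-45) = -139
Area = |Σ|/2 = 69.5.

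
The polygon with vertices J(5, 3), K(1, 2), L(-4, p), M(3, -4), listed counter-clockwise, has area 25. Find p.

5

The doubled signed area Σ (x_i y_{i+1} − x_{i+1} y_i) is linear in p.
With p=0 it equals 60; the coefficient of p is -2 (from the two edges through L).
So -2·p + 60 = 2·25 = 50 ⇒ p = 5.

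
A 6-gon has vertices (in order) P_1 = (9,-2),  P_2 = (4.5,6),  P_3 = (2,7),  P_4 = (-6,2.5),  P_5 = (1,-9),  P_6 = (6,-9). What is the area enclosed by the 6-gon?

147.5

Apply the shoelace (surveyor's) formula: 2A = Σ (x_i·y_{i+1} − x_{i+1}·y_i), indices taken mod 6.
Σ = (63) + (19.5) + (47) + (51.5) + (45) + (69) = 295
Area = |Σ|/2 = 147.5.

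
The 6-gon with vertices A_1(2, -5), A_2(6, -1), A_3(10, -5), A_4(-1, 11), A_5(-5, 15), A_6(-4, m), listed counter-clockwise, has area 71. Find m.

The doubled signed area Σ (x_i y_{i+1} − x_{i+1} y_i) is linear in m.
With m=0 it equals 233; the coefficient of m is -7 (from the two edges through A_6).
So -7·m + 233 = 2·71 = 142 ⇒ m = 13.

13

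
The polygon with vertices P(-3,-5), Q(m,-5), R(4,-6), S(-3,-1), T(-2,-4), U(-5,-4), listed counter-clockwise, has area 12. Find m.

0

Write out the shoelace sum; only the two edges meeting at Q involve m:
2·Area = [((-3)·(-5) − m·(-5)) + (m·(-6) − 4·(-5))] + -11
       = -1·m + 24 = 24
⇒ m = 0.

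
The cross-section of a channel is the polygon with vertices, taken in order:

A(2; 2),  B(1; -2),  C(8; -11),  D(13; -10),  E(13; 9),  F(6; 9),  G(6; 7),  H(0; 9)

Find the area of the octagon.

A→B: (2)(-2) − (1)(2) = -6
B→C: (1)(-11) − (8)(-2) = 5
C→D: (8)(-10) − (13)(-11) = 63
D→E: (13)(9) − (13)(-10) = 247
E→F: (13)(9) − (6)(9) = 63
F→G: (6)(7) − (6)(9) = -12
G→H: (6)(9) − (0)(7) = 54
H→A: (0)(2) − (2)(9) = -18
Σ = 396
Area = |Σ|/2 = 198.

198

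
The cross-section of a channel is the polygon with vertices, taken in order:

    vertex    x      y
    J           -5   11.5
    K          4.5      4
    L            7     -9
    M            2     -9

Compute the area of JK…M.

Apply the surveyor's formula: 2A = Σ (x_i·y_{i+1} − x_{i+1}·y_i), indices taken mod 4.
J→K: (-5)(4) − (4.5)(11.5) = -71.75
K→L: (4.5)(-9) − (7)(4) = -68.5
L→M: (7)(-9) − (2)(-9) = -45
M→J: (2)(11.5) − (-5)(-9) = -22
Σ = -207.25
Area = |Σ|/2 = 103.625.

103.625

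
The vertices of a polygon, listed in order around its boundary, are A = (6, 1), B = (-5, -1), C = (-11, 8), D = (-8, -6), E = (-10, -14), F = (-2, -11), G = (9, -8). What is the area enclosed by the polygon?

192

Apply Gauss's area formula: 2A = Σ (x_i·y_{i+1} − x_{i+1}·y_i), indices taken mod 7.
Cross-terms: -1, -51, 130, 52, 82, 115, 57  ⇒  Σ = 384
Area = |Σ|/2 = 192.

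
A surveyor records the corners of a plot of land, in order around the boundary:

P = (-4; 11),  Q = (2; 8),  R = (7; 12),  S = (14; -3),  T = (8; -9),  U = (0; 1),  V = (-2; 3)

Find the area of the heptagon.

Apply the shoelace formula: 2A = Σ (x_i·y_{i+1} − x_{i+1}·y_i), indices taken mod 7.
Cross-terms: -54, -32, -189, -102, 8, 2, -10  ⇒  Σ = -377
Area = |Σ|/2 = 188.5.

188.5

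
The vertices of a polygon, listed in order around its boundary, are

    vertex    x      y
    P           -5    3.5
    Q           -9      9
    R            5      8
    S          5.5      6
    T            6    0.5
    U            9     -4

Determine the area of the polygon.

97.375

Apply the shoelace (surveyor's) formula: 2A = Σ (x_i·y_{i+1} − x_{i+1}·y_i), indices taken mod 6.
P→Q: (-5)(9) − (-9)(3.5) = -13.5
Q→R: (-9)(8) − (5)(9) = -117
R→S: (5)(6) − (5.5)(8) = -14
S→T: (5.5)(0.5) − (6)(6) = -33.25
T→U: (6)(-4) − (9)(0.5) = -28.5
U→P: (9)(3.5) − (-5)(-4) = 11.5
Σ = -194.75
Area = |Σ|/2 = 97.375.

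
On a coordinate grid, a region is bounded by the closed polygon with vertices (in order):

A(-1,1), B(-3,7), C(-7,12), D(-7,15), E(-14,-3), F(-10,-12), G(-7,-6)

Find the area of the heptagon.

160

Cross-terms: -4, 13, -21, 231, 138, -24, -13  ⇒  Σ = 320
Area = |Σ|/2 = 160.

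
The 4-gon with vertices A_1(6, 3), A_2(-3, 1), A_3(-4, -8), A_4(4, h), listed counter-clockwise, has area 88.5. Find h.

-9

Write out the shoelace sum; only the two edges meeting at A_4 involve h:
2·Area = [((-4)·h − 4·(-8)) + (4·3 − 6·h)] + 43
       = -10·h + 87 = 177
⇒ h = -9.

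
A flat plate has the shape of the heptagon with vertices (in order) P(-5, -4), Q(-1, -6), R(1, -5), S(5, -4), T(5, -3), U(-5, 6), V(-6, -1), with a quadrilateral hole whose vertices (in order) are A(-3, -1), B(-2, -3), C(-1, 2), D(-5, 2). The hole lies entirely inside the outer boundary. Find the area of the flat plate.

Outer boundary:
Apply the surveyor's formula: 2A = Σ (x_i·y_{i+1} − x_{i+1}·y_i), indices taken mod 7.
P→Q: (-5)(-6) − (-1)(-4) = 26
Q→R: (-1)(-5) − (1)(-6) = 11
R→S: (1)(-4) − (5)(-5) = 21
S→T: (5)(-3) − (5)(-4) = 5
T→U: (5)(6) − (-5)(-3) = 15
U→V: (-5)(-1) − (-6)(6) = 41
V→P: (-6)(-4) − (-5)(-1) = 19
Σ = 138
Area = |Σ|/2 = 69.
Hole:
Apply the surveyor's formula: 2A = Σ (x_i·y_{i+1} − x_{i+1}·y_i), indices taken mod 4.
Cross-terms: 7, -7, 8, 11  ⇒  Σ = 19
Area = |Σ|/2 = 9.5.
Net area = 69 − 9.5 = 59.5.

59.5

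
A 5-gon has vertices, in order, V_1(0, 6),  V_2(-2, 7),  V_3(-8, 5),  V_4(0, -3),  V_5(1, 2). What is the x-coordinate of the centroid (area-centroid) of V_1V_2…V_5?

Apply the shoelace formula. First the cross-terms c_i = x_i·y_{i+1} − x_{i+1}·y_i:
  12, 46, 24, 3, 6  ⇒  2A = 91, A = 45.5.
Then Σ (x_i + x_{i+1})·c_i = -667, so x̄ = -667 / (6·45.5) = -667/273.

-667/273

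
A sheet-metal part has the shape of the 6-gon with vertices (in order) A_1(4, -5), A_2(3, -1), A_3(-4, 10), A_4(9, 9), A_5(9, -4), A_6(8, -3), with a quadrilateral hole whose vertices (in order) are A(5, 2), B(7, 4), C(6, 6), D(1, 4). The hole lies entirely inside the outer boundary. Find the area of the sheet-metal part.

102.5

Outer boundary:
Σ = (11) + (26) + (-126) + (-117) + (5) + (-28) = -229
Area = |Σ|/2 = 114.5.
Hole:
Apply Gauss's area formula: 2A = Σ (x_i·y_{i+1} − x_{i+1}·y_i), indices taken mod 4.
Σ = (6) + (18) + (18) + (-18) = 24
Area = |Σ|/2 = 12.
Net area = 114.5 − 12 = 102.5.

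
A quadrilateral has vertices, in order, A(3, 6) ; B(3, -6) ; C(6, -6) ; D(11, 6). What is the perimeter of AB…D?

|AB| = √((0)² + (-12)²) = √144 = 12
|BC| = √((3)² + (0)²) = √9 = 3
|CD| = √((5)² + (12)²) = √169 = 13
|DA| = √((-8)² + (0)²) = √64 = 8
Perimeter = 12 + 3 + 13 + 8 = 36.

36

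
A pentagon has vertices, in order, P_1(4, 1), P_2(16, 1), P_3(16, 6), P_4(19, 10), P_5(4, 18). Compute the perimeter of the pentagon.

56

|P_1P_2| = √((12)² + (0)²) = √144 = 12
|P_2P_3| = √((0)² + (5)²) = √25 = 5
|P_3P_4| = √((3)² + (4)²) = √25 = 5
|P_4P_5| = √((-15)² + (8)²) = √289 = 17
|P_5P_1| = √((0)² + (-17)²) = √289 = 17
Perimeter = 12 + 5 + 5 + 17 + 17 = 56.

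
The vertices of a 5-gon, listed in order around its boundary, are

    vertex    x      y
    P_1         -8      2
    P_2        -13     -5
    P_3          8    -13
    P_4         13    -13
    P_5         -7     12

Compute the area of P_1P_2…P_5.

243.5

Apply Gauss's area formula: 2A = Σ (x_i·y_{i+1} − x_{i+1}·y_i), indices taken mod 5.
Cross-terms: 66, 209, 65, 65, 82  ⇒  Σ = 487
Area = |Σ|/2 = 243.5.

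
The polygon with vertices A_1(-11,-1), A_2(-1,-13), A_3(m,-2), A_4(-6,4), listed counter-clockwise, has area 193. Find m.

12

The doubled signed area Σ (x_i y_{i+1} − x_{i+1} y_i) is linear in m.
With m=0 it equals 182; the coefficient of m is 17 (from the two edges through A_3).
So 17·m + 182 = 2·193 = 386 ⇒ m = 12.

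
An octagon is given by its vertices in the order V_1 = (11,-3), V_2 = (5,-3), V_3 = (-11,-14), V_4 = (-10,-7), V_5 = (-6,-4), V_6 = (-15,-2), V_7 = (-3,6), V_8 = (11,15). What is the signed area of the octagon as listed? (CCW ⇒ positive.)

-319.5

Apply the surveyor's formula: 2A = Σ (x_i·y_{i+1} − x_{i+1}·y_i), indices taken mod 8.
V_1→V_2: (11)(-3) − (5)(-3) = -18
V_2→V_3: (5)(-14) − (-11)(-3) = -103
V_3→V_4: (-11)(-7) − (-10)(-14) = -63
V_4→V_5: (-10)(-4) − (-6)(-7) = -2
V_5→V_6: (-6)(-2) − (-15)(-4) = -48
V_6→V_7: (-15)(6) − (-3)(-2) = -96
V_7→V_8: (-3)(15) − (11)(6) = -111
V_8→V_1: (11)(-3) − (11)(15) = -198
Σ = -639
Signed area = Σ/2 = -319.5 (negative ⇒ clockwise traversal).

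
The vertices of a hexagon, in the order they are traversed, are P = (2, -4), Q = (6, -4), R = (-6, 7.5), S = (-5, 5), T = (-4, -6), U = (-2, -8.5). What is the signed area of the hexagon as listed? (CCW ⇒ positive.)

70.75

Apply the shoelace formula: 2A = Σ (x_i·y_{i+1} − x_{i+1}·y_i), indices taken mod 6.
Σ = (16) + (21) + (7.5) + (50) + (22) + (25) = 141.5
Signed area = Σ/2 = 70.75 (positive ⇒ counter-clockwise traversal).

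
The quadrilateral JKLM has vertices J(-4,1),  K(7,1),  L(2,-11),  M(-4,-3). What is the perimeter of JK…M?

|JK| = √((11)² + (0)²) = √121 = 11
|KL| = √((-5)² + (-12)²) = √169 = 13
|LM| = √((-6)² + (8)²) = √100 = 10
|MJ| = √((0)² + (4)²) = √16 = 4
Perimeter = 11 + 13 + 10 + 4 = 38.

38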